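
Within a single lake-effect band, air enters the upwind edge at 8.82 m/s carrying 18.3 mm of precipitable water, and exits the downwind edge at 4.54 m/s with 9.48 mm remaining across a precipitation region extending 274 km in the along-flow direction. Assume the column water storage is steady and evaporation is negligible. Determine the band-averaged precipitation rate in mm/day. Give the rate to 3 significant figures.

R ≈ 37.3 mm/day

Column moisture flux per unit crosswind length is F = V × PW.
Inflow: F_in = 8.82 × 18.3 = 161.406 mm·m/s
Outflow: F_out = 4.54 × 9.48 = 43.0392 mm·m/s
Steady-state rate R = (F_in − F_out)/L = (161.406 − 43.0392) / 274000 m = 4.320e-04 mm/s.
R = 4.320e-04 × 3600 × 24 = 37.3 mm/day.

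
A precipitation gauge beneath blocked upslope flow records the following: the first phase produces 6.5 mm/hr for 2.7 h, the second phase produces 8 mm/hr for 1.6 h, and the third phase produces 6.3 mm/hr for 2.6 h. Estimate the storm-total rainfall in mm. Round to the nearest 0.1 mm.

Total = Σ Rᵢ Δtᵢ = 6.5 × 2.7 + 8 × 1.6 + 6.3 × 2.6
      = 17.55 + 12.8 + 16.38 = 46.7 mm.

total ≈ 46.7 mm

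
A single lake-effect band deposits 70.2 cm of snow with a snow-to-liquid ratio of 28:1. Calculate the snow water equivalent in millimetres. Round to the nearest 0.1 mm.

SWE ≈ 25.1 mm

SWE = snow depth / ratio = 70.2 cm / 28 = 2.507 cm = 25.1 mm.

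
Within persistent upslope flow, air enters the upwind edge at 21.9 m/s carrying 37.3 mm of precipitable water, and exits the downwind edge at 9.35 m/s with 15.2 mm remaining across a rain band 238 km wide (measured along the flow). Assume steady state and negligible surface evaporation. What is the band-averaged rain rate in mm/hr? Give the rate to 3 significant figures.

R ≈ 10.2 mm/hr

Column moisture flux per unit crosswind length is F = V × PW.
Inflow: F_in = 21.9 × 37.3 = 816.87 mm·m/s
Outflow: F_out = 9.35 × 15.2 = 142.12 mm·m/s
Steady-state rate R = (F_in − F_out)/L = (816.87 − 142.12) / 238000 m = 2.835e-03 mm/s.
R = 2.835e-03 × 3600 = 10.2 mm/hr.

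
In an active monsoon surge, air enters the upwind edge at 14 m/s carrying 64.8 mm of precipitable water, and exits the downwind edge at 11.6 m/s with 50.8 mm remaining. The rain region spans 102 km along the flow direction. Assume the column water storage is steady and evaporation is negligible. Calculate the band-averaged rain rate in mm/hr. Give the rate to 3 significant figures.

R ≈ 11.2 mm/hr

Column moisture flux per unit crosswind length is F = V × PW.
Inflow: F_in = 14 × 64.8 = 907.2 mm·m/s
Outflow: F_out = 11.6 × 50.8 = 589.28 mm·m/s
Steady-state rate R = (F_in − F_out)/L = (907.2 − 589.28) / 102000 m = 3.117e-03 mm/s.
R = 3.117e-03 × 3600 = 11.2 mm/hr.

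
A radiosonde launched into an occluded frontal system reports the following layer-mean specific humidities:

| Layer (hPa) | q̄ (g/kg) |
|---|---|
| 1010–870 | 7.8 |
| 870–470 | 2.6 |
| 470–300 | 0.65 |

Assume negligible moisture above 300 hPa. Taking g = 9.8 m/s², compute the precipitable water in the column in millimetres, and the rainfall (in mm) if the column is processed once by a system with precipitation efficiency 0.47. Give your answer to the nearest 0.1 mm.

Precipitable water is the column-integrated vapour mass per unit area: PW = (1/g) Σ q̄ Δp, with q in kg/kg and Δp in Pa (1 kg/m² of water = 1 mm).
Layer 1010–870 hPa: Δp = 140 hPa = 14000 Pa, q̄ = 0.0078 kg/kg → 0.0078 × 14000 / 9.8 = 11.14 mm
Layer 870–470 hPa: Δp = 400 hPa = 40000 Pa, q̄ = 0.0026 kg/kg → 0.0026 × 40000 / 9.8 = 10.61 mm
Layer 470–300 hPa: Δp = 170 hPa = 17000 Pa, q̄ = 0.00065 kg/kg → 0.00065 × 17000 / 9.8 = 1.13 mm
PW = 11.14 + 10.61 + 1.13 = 22.88 ≈ 22.9 mm.
Rainfall = ε × PW = 0.47 × 22.9 = 10.8 mm.

PW ≈ 22.9 mm; rainfall ≈ 10.8 mm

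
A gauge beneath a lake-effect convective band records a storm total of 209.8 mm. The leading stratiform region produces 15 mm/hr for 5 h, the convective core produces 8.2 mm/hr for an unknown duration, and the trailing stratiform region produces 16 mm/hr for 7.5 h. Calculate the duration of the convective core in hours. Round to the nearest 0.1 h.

Known phases: 15 × 5 + 16 × 7.5 = 75 + 120 = 195 mm.
Remaining depth = 209.8 − 195 = 14.8 mm.
Duration = 14.8 / 8.2 = 1.8 h.

duration ≈ 1.8 h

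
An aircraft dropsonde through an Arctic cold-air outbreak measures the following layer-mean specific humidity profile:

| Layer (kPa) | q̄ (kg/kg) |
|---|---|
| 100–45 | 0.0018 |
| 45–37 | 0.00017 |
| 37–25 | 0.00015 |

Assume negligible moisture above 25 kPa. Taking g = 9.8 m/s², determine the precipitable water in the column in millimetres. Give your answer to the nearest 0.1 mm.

Precipitable water is the column-integrated vapour mass per unit area: PW = (1/g) Σ q̄ Δp, with q in kg/kg and Δp in Pa (1 kg/m² of water = 1 mm).
Layer 100–45 kPa: Δp = 550 hPa = 55000 Pa, q̄ = 0.0018 kg/kg → 0.0018 × 55000 / 9.8 = 10.10 mm
Layer 45–37 kPa: Δp = 80 hPa = 8000 Pa, q̄ = 0.00017 kg/kg → 0.00017 × 8000 / 9.8 = 0.14 mm
Layer 37–25 kPa: Δp = 120 hPa = 12000 Pa, q̄ = 0.00015 kg/kg → 0.00015 × 12000 / 9.8 = 0.18 mm
PW = 10.10 + 0.14 + 0.18 = 10.42 ≈ 10.4 mm.

PW ≈ 10.4 mm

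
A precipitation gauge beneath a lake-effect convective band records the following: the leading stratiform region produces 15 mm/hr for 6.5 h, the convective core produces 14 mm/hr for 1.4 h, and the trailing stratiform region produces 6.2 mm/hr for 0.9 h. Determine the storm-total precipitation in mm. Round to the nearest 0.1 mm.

Total = Σ Rᵢ Δtᵢ = 15 × 6.5 + 14 × 1.4 + 6.2 × 0.9
      = 97.5 + 19.6 + 5.58 = 122.7 mm.

total ≈ 122.7 mm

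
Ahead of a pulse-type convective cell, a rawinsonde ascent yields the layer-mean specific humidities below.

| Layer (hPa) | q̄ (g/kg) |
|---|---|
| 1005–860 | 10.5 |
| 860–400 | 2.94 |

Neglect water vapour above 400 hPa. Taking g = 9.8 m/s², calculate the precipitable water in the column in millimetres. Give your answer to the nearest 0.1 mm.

PW ≈ 29.3 mm

Precipitable water is the column-integrated vapour mass per unit area: PW = (1/g) Σ q̄ Δp, with q in kg/kg and Δp in Pa (1 kg/m² of water = 1 mm).
Layer 1005–860 hPa: Δp = 145 hPa = 14500 Pa, q̄ = 0.0105 kg/kg → 0.0105 × 14500 / 9.8 = 15.54 mm
Layer 860–400 hPa: Δp = 460 hPa = 46000 Pa, q̄ = 0.00294 kg/kg → 0.00294 × 46000 / 9.8 = 13.80 mm
PW = 15.54 + 13.80 = 29.34 ≈ 29.3 mm.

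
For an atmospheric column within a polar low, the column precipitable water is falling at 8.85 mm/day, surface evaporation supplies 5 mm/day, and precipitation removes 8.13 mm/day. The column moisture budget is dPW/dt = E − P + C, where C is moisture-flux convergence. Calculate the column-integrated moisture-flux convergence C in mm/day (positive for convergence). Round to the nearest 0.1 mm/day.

dPW/dt = -8.85 mm/day.
C = dPW/dt − E + P = (-8.85) − 5 + 8.13 = -5.7 mm/day.

C ≈ -5.7 mm/day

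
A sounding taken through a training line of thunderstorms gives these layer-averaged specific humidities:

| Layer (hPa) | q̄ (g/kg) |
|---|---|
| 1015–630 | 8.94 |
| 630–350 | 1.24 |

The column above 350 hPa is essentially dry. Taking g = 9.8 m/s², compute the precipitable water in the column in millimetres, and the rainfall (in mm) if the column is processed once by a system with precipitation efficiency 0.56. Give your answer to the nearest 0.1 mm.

PW ≈ 38.7 mm; rainfall ≈ 21.7 mm

Precipitable water is the column-integrated vapour mass per unit area: PW = (1/g) Σ q̄ Δp, with q in kg/kg and Δp in Pa (1 kg/m² of water = 1 mm).
Layer 1015–630 hPa: Δp = 385 hPa = 38500 Pa, q̄ = 0.00894 kg/kg → 0.00894 × 38500 / 9.8 = 35.12 mm
Layer 630–350 hPa: Δp = 280 hPa = 28000 Pa, q̄ = 0.00124 kg/kg → 0.00124 × 28000 / 9.8 = 3.54 mm
PW = 35.12 + 3.54 = 38.66 ≈ 38.7 mm.
Rainfall = ε × PW = 0.56 × 38.7 = 21.7 mm.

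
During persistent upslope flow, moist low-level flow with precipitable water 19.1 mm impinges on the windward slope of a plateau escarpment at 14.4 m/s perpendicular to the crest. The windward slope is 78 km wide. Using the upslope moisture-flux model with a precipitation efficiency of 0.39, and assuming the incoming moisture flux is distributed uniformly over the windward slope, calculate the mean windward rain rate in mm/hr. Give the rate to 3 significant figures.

R ≈ 4.95 mm/hr

Incoming column moisture flux per unit ridge length: F = V × PW = 14.4 × 19.1 = 275.04 mm·m/s.
Spread over the 78 km slope with efficiency ε = 0.39: R = ε·F/W = 0.39 × 275.04 / 78000 m = 1.375e-03 mm/s.
R = 1.375e-03 × 3600 = 4.95 mm/hr.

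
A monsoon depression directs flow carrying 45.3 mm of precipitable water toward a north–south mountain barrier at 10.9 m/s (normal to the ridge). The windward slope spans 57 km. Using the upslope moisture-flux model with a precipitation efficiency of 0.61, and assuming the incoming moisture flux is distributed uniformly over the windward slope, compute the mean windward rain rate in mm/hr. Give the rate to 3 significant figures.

R ≈ 19.0 mm/hr

Incoming column moisture flux per unit ridge length: F = V × PW = 10.9 × 45.3 = 493.77 mm·m/s.
Spread over the 57 km slope with efficiency ε = 0.61: R = ε·F/W = 0.61 × 493.77 / 57000 m = 5.284e-03 mm/s.
R = 5.284e-03 × 3600 = 19.0 mm/hr.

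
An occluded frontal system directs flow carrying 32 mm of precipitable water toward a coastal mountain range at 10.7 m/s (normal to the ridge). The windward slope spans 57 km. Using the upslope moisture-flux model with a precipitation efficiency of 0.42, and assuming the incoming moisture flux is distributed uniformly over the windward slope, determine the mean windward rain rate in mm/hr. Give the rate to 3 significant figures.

Incoming column moisture flux per unit ridge length: F = V × PW = 10.7 × 32 = 342.4 mm·m/s.
Spread over the 57 km slope with efficiency ε = 0.42: R = ε·F/W = 0.42 × 342.4 / 57000 m = 2.523e-03 mm/s.
R = 2.523e-03 × 3600 = 9.08 mm/hr.

R ≈ 9.08 mm/hr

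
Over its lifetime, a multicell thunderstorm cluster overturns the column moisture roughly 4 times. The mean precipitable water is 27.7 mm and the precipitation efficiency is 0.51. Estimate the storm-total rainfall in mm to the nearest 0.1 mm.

Each cycle deposits ε × PW = 0.51 × 27.7 = 14.127 mm.
Over 4 cycles: 4 × 14.127 = 56.5 mm.

rainfall ≈ 56.5 mm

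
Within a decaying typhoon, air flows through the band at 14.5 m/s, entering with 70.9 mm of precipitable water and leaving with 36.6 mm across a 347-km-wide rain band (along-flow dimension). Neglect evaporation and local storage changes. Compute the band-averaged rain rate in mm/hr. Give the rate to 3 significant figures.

Column moisture flux per unit crosswind length is F = V × PW.
Inflow: F_in = 14.5 × 70.9 = 1028.05 mm·m/s
Outflow: F_out = 14.5 × 36.6 = 530.7 mm·m/s
Steady-state rate R = (F_in − F_out)/L = (1028.05 − 530.7) / 347000 m = 1.433e-03 mm/s.
R = 1.433e-03 × 3600 = 5.16 mm/hr.

R ≈ 5.16 mm/hr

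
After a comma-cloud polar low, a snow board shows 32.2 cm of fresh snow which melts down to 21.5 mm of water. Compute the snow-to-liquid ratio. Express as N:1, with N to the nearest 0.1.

Ratio = snow depth / SWE = 322 mm / 21.5 mm = 15.0, i.e. 15.0:1.

ratio ≈ 15.0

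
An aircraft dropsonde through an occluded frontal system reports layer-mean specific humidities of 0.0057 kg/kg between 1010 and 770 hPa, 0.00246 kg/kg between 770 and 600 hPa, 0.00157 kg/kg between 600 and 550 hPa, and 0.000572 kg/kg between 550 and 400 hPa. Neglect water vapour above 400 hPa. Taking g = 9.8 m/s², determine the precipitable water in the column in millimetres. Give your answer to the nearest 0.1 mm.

PW ≈ 19.9 mm

Precipitable water is the column-integrated vapour mass per unit area: PW = (1/g) Σ q̄ Δp, with q in kg/kg and Δp in Pa (1 kg/m² of water = 1 mm).
Layer 1010–770 hPa: Δp = 240 hPa = 24000 Pa, q̄ = 0.0057 kg/kg → 0.0057 × 24000 / 9.8 = 13.96 mm
Layer 770–600 hPa: Δp = 170 hPa = 17000 Pa, q̄ = 0.00246 kg/kg → 0.00246 × 17000 / 9.8 = 4.27 mm
Layer 600–550 hPa: Δp = 50 hPa = 5000 Pa, q̄ = 0.00157 kg/kg → 0.00157 × 5000 / 9.8 = 0.80 mm
Layer 550–400 hPa: Δp = 150 hPa = 15000 Pa, q̄ = 0.000572 kg/kg → 0.000572 × 15000 / 9.8 = 0.88 mm
PW = 13.96 + 4.27 + 0.80 + 0.88 = 19.91 ≈ 19.9 mm.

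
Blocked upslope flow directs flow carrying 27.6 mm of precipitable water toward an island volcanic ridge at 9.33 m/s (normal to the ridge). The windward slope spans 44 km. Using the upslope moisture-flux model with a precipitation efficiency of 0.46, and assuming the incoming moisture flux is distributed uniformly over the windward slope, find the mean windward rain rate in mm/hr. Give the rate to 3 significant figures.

Incoming column moisture flux per unit ridge length: F = V × PW = 9.33 × 27.6 = 257.508 mm·m/s.
Spread over the 44 km slope with efficiency ε = 0.46: R = ε·F/W = 0.46 × 257.508 / 44000 m = 2.692e-03 mm/s.
R = 2.692e-03 × 3600 = 9.69 mm/hr.

R ≈ 9.69 mm/hr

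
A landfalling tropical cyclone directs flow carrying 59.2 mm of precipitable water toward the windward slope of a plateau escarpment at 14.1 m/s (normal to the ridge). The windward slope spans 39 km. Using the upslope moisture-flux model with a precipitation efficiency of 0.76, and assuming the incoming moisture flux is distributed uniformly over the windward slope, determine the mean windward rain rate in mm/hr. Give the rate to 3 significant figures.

Incoming column moisture flux per unit ridge length: F = V × PW = 14.1 × 59.2 = 834.72 mm·m/s.
Spread over the 39 km slope with efficiency ε = 0.76: R = ε·F/W = 0.76 × 834.72 / 39000 m = 1.627e-02 mm/s.
R = 1.627e-02 × 3600 = 58.6 mm/hr.

R ≈ 58.6 mm/hr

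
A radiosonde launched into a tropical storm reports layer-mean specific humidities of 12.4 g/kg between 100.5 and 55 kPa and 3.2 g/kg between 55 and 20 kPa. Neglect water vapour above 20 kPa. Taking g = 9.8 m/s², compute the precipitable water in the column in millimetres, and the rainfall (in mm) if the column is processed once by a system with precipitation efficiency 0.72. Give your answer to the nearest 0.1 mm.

PW ≈ 69.0 mm; rainfall ≈ 49.7 mm

Precipitable water is the column-integrated vapour mass per unit area: PW = (1/g) Σ q̄ Δp, with q in kg/kg and Δp in Pa (1 kg/m² of water = 1 mm).
Layer 100.5–55 kPa: Δp = 455 hPa = 45500 Pa, q̄ = 0.0124 kg/kg → 0.0124 × 45500 / 9.8 = 57.57 mm
Layer 55–20 kPa: Δp = 350 hPa = 35000 Pa, q̄ = 0.0032 kg/kg → 0.0032 × 35000 / 9.8 = 11.43 mm
PW = 57.57 + 11.43 = 69.00 ≈ 69.0 mm.
Rainfall = ε × PW = 0.72 × 69.0 = 49.7 mm.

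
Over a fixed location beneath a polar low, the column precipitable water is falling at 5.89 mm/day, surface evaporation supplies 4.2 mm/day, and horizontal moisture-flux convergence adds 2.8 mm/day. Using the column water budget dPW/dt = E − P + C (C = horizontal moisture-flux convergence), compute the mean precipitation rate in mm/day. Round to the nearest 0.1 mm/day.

P ≈ 12.9 mm/day

dPW/dt = -5.89 mm/day.
P = E + C − dPW/dt = 4.2 + (2.8) − (-5.89) = 12.9 mm/day.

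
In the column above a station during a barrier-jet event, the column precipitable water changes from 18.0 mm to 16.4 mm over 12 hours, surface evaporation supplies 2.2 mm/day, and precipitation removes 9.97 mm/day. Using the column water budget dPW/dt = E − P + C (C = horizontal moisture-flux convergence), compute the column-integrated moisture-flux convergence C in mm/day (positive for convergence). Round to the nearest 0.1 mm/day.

C ≈ 4.6 mm/day

dPW/dt = (16.4 − 18.0) mm / (12/24 day) = -3.200 mm/day.
C = dPW/dt − E + P = (-3.200) − 2.2 + 9.97 = 4.6 mm/day.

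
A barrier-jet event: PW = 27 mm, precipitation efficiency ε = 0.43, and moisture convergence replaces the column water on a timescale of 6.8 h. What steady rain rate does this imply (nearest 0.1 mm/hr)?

R ≈ 1.7 mm/hr

Each overturning extracts ε × PW = 0.43 × 27 = 11.61 mm.
Rate = ε·PW / τ = 11.61 / 6.8 h = 1.7 mm/hr.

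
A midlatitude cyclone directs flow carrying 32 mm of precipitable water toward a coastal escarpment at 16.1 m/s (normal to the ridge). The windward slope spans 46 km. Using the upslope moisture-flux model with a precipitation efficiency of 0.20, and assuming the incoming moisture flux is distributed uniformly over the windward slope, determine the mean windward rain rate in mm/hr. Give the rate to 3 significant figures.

Incoming column moisture flux per unit ridge length: F = V × PW = 16.1 × 32 = 515.2 mm·m/s.
Spread over the 46 km slope with efficiency ε = 0.20: R = ε·F/W = 0.20 × 515.2 / 46000 m = 2.240e-03 mm/s.
R = 2.240e-03 × 3600 = 8.06 mm/hr.

R ≈ 8.06 mm/hr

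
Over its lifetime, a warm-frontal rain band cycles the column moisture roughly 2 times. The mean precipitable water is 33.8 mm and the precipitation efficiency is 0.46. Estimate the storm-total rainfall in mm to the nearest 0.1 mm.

Each cycle deposits ε × PW = 0.46 × 33.8 = 15.548 mm.
Over 2 cycles: 2 × 15.548 = 31.1 mm.

rainfall ≈ 31.1 mm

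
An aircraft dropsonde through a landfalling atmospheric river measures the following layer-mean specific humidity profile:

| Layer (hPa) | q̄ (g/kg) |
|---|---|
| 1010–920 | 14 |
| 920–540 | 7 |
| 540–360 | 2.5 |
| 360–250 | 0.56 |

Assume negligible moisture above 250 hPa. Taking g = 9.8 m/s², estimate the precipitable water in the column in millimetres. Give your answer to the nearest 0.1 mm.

Precipitable water is the column-integrated vapour mass per unit area: PW = (1/g) Σ q̄ Δp, with q in kg/kg and Δp in Pa (1 kg/m² of water = 1 mm).
Layer 1010–920 hPa: Δp = 90 hPa = 9000 Pa, q̄ = 0.014 kg/kg → 0.014 × 9000 / 9.8 = 12.86 mm
Layer 920–540 hPa: Δp = 380 hPa = 38000 Pa, q̄ = 0.007 kg/kg → 0.007 × 38000 / 9.8 = 27.14 mm
Layer 540–360 hPa: Δp = 180 hPa = 18000 Pa, q̄ = 0.0025 kg/kg → 0.0025 × 18000 / 9.8 = 4.59 mm
Layer 360–250 hPa: Δp = 110 hPa = 11000 Pa, q̄ = 0.00056 kg/kg → 0.00056 × 11000 / 9.8 = 0.63 mm
PW = 12.86 + 27.14 + 4.59 + 0.63 = 45.22 ≈ 45.2 mm.

PW ≈ 45.2 mm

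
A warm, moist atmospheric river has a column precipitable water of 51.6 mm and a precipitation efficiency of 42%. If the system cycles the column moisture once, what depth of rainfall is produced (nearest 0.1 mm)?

Rainfall = ε × PW = 0.42 × 51.6 = 21.7 mm.

rainfall ≈ 21.7 mm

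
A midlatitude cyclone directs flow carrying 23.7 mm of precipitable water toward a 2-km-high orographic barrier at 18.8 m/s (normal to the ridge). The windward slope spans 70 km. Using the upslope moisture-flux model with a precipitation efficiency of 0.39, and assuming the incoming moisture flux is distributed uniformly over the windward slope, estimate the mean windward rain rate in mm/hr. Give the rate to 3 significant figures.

Incoming column moisture flux per unit ridge length: F = V × PW = 18.8 × 23.7 = 445.56 mm·m/s.
Spread over the 70 km slope with efficiency ε = 0.39: R = ε·F/W = 0.39 × 445.56 / 70000 m = 2.482e-03 mm/s.
R = 2.482e-03 × 3600 = 8.94 mm/hr.

R ≈ 8.94 mm/hr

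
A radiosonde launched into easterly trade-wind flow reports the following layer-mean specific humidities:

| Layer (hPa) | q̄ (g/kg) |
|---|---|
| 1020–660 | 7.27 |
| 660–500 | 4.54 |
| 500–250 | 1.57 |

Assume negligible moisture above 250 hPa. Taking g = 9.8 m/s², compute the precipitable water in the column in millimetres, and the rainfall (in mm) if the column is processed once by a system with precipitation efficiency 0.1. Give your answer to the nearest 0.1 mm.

Precipitable water is the column-integrated vapour mass per unit area: PW = (1/g) Σ q̄ Δp, with q in kg/kg and Δp in Pa (1 kg/m² of water = 1 mm).
Layer 1020–660 hPa: Δp = 360 hPa = 36000 Pa, q̄ = 0.00727 kg/kg → 0.00727 × 36000 / 9.8 = 26.71 mm
Layer 660–500 hPa: Δp = 160 hPa = 16000 Pa, q̄ = 0.00454 kg/kg → 0.00454 × 16000 / 9.8 = 7.41 mm
Layer 500–250 hPa: Δp = 250 hPa = 25000 Pa, q̄ = 0.00157 kg/kg → 0.00157 × 25000 / 9.8 = 4.01 mm
PW = 26.71 + 7.41 + 4.01 = 38.13 ≈ 38.1 mm.
Rainfall = ε × PW = 0.1 × 38.1 = 3.8 mm.

PW ≈ 38.1 mm; rainfall ≈ 3.8 mm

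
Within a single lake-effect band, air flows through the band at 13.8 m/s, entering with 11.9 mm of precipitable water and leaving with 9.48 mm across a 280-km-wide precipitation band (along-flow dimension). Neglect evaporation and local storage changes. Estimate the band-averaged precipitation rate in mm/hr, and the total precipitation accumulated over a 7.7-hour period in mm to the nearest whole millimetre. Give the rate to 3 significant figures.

R ≈ 0.429 mm/hr; total ≈ 3 mm

Column moisture flux per unit crosswind length is F = V × PW.
Inflow: F_in = 13.8 × 11.9 = 164.22 mm·m/s
Outflow: F_out = 13.8 × 9.48 = 130.824 mm·m/s
Steady-state rate R = (F_in − F_out)/L = (164.22 − 130.824) / 280000 m = 1.193e-04 mm/s.
R = 1.193e-04 × 3600 = 0.429 mm/hr.
Over 7.7 h: total = 0.429 × 7.7 = 3.3033 ≈ 3 mm.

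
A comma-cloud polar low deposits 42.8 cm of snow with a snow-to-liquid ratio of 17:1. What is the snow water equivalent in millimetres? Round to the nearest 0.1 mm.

SWE = snow depth / ratio = 42.8 cm / 17 = 2.518 cm = 25.2 mm.

SWE ≈ 25.2 mm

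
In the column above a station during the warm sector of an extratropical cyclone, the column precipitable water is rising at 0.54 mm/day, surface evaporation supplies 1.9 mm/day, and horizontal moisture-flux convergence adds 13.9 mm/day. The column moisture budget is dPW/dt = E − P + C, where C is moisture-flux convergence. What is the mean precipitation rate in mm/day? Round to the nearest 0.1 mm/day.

dPW/dt = +0.54 mm/day.
P = E + C − dPW/dt = 1.9 + (13.9) − (+0.54) = 15.3 mm/day.

P ≈ 15.3 mm/day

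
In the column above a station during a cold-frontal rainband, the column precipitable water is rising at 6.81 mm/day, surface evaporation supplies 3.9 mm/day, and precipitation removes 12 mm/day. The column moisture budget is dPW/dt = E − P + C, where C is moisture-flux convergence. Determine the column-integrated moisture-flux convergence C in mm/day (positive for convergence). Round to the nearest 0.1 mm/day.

C ≈ 14.9 mm/day

dPW/dt = +6.81 mm/day.
C = dPW/dt − E + P = (+6.81) − 3.9 + 12 = 14.9 mm/day.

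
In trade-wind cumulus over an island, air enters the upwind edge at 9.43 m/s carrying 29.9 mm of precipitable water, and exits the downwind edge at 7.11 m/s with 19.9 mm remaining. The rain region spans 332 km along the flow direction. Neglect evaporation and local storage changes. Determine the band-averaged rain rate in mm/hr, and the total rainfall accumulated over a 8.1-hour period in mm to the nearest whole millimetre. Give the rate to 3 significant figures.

Column moisture flux per unit crosswind length is F = V × PW.
Inflow: F_in = 9.43 × 29.9 = 281.957 mm·m/s
Outflow: F_out = 7.11 × 19.9 = 141.489 mm·m/s
Steady-state rate R = (F_in − F_out)/L = (281.957 − 141.489) / 332000 m = 4.231e-04 mm/s.
R = 4.231e-04 × 3600 = 1.52 mm/hr.
Over 8.1 h: total = 1.52 × 8.1 = 12.312 ≈ 12 mm.

R ≈ 1.52 mm/hr; total ≈ 12 mm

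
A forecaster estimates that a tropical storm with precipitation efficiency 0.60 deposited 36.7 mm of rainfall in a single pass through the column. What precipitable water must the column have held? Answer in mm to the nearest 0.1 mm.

PW = rainfall / ε = 36.7 / 0.60 = 61.2 mm.

PW ≈ 61.2 mm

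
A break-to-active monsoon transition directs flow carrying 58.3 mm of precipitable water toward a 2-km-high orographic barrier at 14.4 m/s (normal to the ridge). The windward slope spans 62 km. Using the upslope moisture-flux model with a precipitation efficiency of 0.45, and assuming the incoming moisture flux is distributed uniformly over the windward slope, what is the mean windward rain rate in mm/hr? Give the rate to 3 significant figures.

Incoming column moisture flux per unit ridge length: F = V × PW = 14.4 × 58.3 = 839.52 mm·m/s.
Spread over the 62 km slope with efficiency ε = 0.45: R = ε·F/W = 0.45 × 839.52 / 62000 m = 6.093e-03 mm/s.
R = 6.093e-03 × 3600 = 21.9 mm/hr.

R ≈ 21.9 mm/hr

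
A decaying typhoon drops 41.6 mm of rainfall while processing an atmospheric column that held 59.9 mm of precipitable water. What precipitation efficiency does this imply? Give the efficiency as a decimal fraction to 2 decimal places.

ε = rainfall / PW = 41.6 / 59.9 = 0.69.

ε ≈ 0.69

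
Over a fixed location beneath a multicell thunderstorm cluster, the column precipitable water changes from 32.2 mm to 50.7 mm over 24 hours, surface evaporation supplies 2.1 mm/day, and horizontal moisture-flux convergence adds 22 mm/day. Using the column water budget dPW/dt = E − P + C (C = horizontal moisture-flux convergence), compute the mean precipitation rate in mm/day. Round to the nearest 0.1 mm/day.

dPW/dt = (50.7 − 32.2) mm / (24/24 day) = +18.500 mm/day.
P = E + C − dPW/dt = 2.1 + (22) − (+18.500) = 5.6 mm/day.

P ≈ 5.6 mm/day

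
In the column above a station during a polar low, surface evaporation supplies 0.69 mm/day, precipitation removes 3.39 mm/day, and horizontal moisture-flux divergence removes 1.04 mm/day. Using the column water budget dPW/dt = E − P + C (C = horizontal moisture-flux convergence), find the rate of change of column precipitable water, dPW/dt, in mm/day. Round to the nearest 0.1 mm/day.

dPW/dt ≈ -3.7 mm/day

dPW/dt = E − P + C = 0.69 − 3.39 + (-1.04) = -3.7 mm/day.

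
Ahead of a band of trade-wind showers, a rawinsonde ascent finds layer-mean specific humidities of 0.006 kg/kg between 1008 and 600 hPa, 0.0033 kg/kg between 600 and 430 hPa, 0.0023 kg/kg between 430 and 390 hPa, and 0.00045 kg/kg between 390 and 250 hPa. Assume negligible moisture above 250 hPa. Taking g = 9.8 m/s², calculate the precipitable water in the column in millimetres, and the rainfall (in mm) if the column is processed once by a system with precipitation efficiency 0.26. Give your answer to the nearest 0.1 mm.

Precipitable water is the column-integrated vapour mass per unit area: PW = (1/g) Σ q̄ Δp, with q in kg/kg and Δp in Pa (1 kg/m² of water = 1 mm).
Layer 1008–600 hPa: Δp = 408 hPa = 40800 Pa, q̄ = 0.006 kg/kg → 0.006 × 40800 / 9.8 = 24.98 mm
Layer 600–430 hPa: Δp = 170 hPa = 17000 Pa, q̄ = 0.0033 kg/kg → 0.0033 × 17000 / 9.8 = 5.72 mm
Layer 430–390 hPa: Δp = 40 hPa = 4000 Pa, q̄ = 0.0023 kg/kg → 0.0023 × 4000 / 9.8 = 0.94 mm
Layer 390–250 hPa: Δp = 140 hPa = 14000 Pa, q̄ = 0.00045 kg/kg → 0.00045 × 14000 / 9.8 = 0.64 mm
PW = 24.98 + 5.72 + 0.94 + 0.64 = 32.28 ≈ 32.3 mm.
Rainfall = ε × PW = 0.26 × 32.3 = 8.4 mm.

PW ≈ 32.3 mm; rainfall ≈ 8.4 mm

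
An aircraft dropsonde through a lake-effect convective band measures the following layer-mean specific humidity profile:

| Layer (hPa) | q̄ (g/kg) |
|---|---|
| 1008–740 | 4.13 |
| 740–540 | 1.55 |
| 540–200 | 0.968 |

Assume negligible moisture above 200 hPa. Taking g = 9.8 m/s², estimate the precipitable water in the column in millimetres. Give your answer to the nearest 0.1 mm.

PW ≈ 17.8 mm

Precipitable water is the column-integrated vapour mass per unit area: PW = (1/g) Σ q̄ Δp, with q in kg/kg and Δp in Pa (1 kg/m² of water = 1 mm).
Layer 1008–740 hPa: Δp = 268 hPa = 26800 Pa, q̄ = 0.00413 kg/kg → 0.00413 × 26800 / 9.8 = 11.29 mm
Layer 740–540 hPa: Δp = 200 hPa = 20000 Pa, q̄ = 0.00155 kg/kg → 0.00155 × 20000 / 9.8 = 3.16 mm
Layer 540–200 hPa: Δp = 340 hPa = 34000 Pa, q̄ = 0.000968 kg/kg → 0.000968 × 34000 / 9.8 = 3.36 mm
PW = 11.29 + 3.16 + 3.36 = 17.81 ≈ 17.8 mm.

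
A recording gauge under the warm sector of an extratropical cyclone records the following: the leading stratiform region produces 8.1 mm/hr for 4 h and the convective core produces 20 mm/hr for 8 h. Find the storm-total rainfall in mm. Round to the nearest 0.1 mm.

total ≈ 192.4 mm

Total = Σ Rᵢ Δtᵢ = 8.1 × 4 + 20 × 8
      = 32.4 + 160 = 192.4 mm.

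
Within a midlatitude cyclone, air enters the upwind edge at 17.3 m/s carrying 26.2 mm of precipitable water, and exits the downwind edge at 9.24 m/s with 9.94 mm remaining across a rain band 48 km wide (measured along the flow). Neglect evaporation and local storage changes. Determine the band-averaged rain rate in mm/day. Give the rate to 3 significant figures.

Column moisture flux per unit crosswind length is F = V × PW.
Inflow: F_in = 17.3 × 26.2 = 453.26 mm·m/s
Outflow: F_out = 9.24 × 9.94 = 91.8456 mm·m/s
Steady-state rate R = (F_in − F_out)/L = (453.26 − 91.8456) / 48000 m = 7.529e-03 mm/s.
R = 7.529e-03 × 3600 × 24 = 651 mm/day.

R ≈ 651 mm/day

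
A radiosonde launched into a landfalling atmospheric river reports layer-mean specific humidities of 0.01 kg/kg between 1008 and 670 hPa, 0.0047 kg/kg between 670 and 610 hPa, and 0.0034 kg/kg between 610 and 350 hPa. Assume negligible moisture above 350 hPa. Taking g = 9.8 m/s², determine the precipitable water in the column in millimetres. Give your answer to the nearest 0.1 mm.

PW ≈ 46.4 mm

Precipitable water is the column-integrated vapour mass per unit area: PW = (1/g) Σ q̄ Δp, with q in kg/kg and Δp in Pa (1 kg/m² of water = 1 mm).
Layer 1008–670 hPa: Δp = 338 hPa = 33800 Pa, q̄ = 0.01 kg/kg → 0.01 × 33800 / 9.8 = 34.49 mm
Layer 670–610 hPa: Δp = 60 hPa = 6000 Pa, q̄ = 0.0047 kg/kg → 0.0047 × 6000 / 9.8 = 2.88 mm
Layer 610–350 hPa: Δp = 260 hPa = 26000 Pa, q̄ = 0.0034 kg/kg → 0.0034 × 26000 / 9.8 = 9.02 mm
PW = 34.49 + 2.88 + 9.02 = 46.39 ≈ 46.4 mm.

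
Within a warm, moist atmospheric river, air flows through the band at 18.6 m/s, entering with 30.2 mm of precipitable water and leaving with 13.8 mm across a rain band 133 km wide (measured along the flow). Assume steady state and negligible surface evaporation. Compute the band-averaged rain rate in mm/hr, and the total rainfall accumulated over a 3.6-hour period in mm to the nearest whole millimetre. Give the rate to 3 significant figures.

Column moisture flux per unit crosswind length is F = V × PW.
Inflow: F_in = 18.6 × 30.2 = 561.72 mm·m/s
Outflow: F_out = 18.6 × 13.8 = 256.68 mm·m/s
Steady-state rate R = (F_in − F_out)/L = (561.72 − 256.68) / 133000 m = 2.294e-03 mm/s.
R = 2.294e-03 × 3600 = 8.26 mm/hr.
Over 3.6 h: total = 8.26 × 3.6 = 29.736 ≈ 30 mm.

R ≈ 8.26 mm/hr; total ≈ 30 mm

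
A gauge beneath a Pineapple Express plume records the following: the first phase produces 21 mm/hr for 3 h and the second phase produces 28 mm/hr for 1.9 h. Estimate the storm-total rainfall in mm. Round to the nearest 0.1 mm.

total ≈ 116.2 mm

Total = Σ Rᵢ Δtᵢ = 21 × 3 + 28 × 1.9
      = 63 + 53.2 = 116.2 mm.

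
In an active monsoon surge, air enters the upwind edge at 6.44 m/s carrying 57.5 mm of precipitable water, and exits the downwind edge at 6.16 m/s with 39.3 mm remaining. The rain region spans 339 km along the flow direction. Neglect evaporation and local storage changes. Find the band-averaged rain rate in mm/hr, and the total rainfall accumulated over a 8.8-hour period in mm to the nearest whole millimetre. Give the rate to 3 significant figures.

Column moisture flux per unit crosswind length is F = V × PW.
Inflow: F_in = 6.44 × 57.5 = 370.3 mm·m/s
Outflow: F_out = 6.16 × 39.3 = 242.088 mm·m/s
Steady-state rate R = (F_in − F_out)/L = (370.3 − 242.088) / 339000 m = 3.782e-04 mm/s.
R = 3.782e-04 × 3600 = 1.36 mm/hr.
Over 8.8 h: total = 1.36 × 8.8 = 11.968 ≈ 12 mm.

R ≈ 1.36 mm/hr; total ≈ 12 mm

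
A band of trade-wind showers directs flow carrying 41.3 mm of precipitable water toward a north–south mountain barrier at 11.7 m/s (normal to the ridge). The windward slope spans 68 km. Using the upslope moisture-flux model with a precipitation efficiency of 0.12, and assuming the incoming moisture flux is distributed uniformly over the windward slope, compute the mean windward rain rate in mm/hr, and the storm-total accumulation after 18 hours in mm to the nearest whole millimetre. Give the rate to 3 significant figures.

R ≈ 3.07 mm/hr; total ≈ 55 mm

Incoming column moisture flux per unit ridge length: F = V × PW = 11.7 × 41.3 = 483.21 mm·m/s.
Spread over the 68 km slope with efficiency ε = 0.12: R = ε·F/W = 0.12 × 483.21 / 68000 m = 8.527e-04 mm/s.
R = 8.527e-04 × 3600 = 3.07 mm/hr.
Over 18 h: total = 3.07 × 18 = 55.26 ≈ 55 mm.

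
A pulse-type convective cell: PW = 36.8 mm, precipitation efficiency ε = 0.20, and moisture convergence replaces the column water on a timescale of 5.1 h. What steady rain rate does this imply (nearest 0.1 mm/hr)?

R ≈ 1.4 mm/hr

Each overturning extracts ε × PW = 0.20 × 36.8 = 7.36 mm.
Rate = ε·PW / τ = 7.36 / 5.1 h = 1.4 mm/hr.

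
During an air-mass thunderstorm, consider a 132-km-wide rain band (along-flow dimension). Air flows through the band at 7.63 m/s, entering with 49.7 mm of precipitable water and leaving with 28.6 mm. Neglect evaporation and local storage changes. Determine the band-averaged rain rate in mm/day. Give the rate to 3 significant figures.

R ≈ 105 mm/day

Column moisture flux per unit crosswind length is F = V × PW.
Inflow: F_in = 7.63 × 49.7 = 379.211 mm·m/s
Outflow: F_out = 7.63 × 28.6 = 218.218 mm·m/s
Steady-state rate R = (F_in − F_out)/L = (379.211 − 218.218) / 132000 m = 1.220e-03 mm/s.
R = 1.220e-03 × 3600 × 24 = 105 mm/day.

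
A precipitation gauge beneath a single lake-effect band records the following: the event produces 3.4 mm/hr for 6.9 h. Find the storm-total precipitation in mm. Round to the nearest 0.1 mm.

total ≈ 23.5 mm

Total = Σ Rᵢ Δtᵢ = 3.4 × 6.9
      = 23.46 = 23.5 mm.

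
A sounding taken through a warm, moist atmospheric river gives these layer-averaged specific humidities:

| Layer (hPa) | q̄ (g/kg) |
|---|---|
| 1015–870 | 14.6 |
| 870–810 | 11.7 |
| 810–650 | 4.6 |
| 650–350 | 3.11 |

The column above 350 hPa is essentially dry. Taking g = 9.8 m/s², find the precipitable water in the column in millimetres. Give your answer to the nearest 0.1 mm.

Precipitable water is the column-integrated vapour mass per unit area: PW = (1/g) Σ q̄ Δp, with q in kg/kg and Δp in Pa (1 kg/m² of water = 1 mm).
Layer 1015–870 hPa: Δp = 145 hPa = 14500 Pa, q̄ = 0.0146 kg/kg → 0.0146 × 14500 / 9.8 = 21.60 mm
Layer 870–810 hPa: Δp = 60 hPa = 6000 Pa, q̄ = 0.0117 kg/kg → 0.0117 × 6000 / 9.8 = 7.16 mm
Layer 810–650 hPa: Δp = 160 hPa = 16000 Pa, q̄ = 0.0046 kg/kg → 0.0046 × 16000 / 9.8 = 7.51 mm
Layer 650–350 hPa: Δp = 300 hPa = 30000 Pa, q̄ = 0.00311 kg/kg → 0.00311 × 30000 / 9.8 = 9.52 mm
PW = 21.60 + 7.16 + 7.51 + 9.52 = 45.79 ≈ 45.8 mm.

PW ≈ 45.8 mm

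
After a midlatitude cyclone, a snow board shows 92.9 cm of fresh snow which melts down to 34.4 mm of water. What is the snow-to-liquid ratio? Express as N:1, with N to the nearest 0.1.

Ratio = snow depth / SWE = 929 mm / 34.4 mm = 27.0, i.e. 27.0:1.

ratio ≈ 27.0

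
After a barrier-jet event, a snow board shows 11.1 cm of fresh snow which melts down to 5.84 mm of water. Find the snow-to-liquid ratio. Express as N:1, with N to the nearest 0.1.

Ratio = snow depth / SWE = 111 mm / 5.84 mm = 19.0, i.e. 19.0:1.

ratio ≈ 19.0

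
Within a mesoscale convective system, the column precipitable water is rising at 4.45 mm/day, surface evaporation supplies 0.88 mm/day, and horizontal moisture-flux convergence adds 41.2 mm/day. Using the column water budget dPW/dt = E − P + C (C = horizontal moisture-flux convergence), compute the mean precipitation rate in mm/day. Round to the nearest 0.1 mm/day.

P ≈ 37.6 mm/day

dPW/dt = +4.45 mm/day.
P = E + C − dPW/dt = 0.88 + (41.2) − (+4.45) = 37.6 mm/day.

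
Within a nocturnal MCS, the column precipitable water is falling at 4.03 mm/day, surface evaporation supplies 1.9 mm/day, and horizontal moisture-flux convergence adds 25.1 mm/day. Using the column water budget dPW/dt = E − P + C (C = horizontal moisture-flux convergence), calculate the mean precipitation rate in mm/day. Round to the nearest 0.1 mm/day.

P ≈ 31.0 mm/day

dPW/dt = -4.03 mm/day.
P = E + C − dPW/dt = 1.9 + (25.1) − (-4.03) = 31.0 mm/day.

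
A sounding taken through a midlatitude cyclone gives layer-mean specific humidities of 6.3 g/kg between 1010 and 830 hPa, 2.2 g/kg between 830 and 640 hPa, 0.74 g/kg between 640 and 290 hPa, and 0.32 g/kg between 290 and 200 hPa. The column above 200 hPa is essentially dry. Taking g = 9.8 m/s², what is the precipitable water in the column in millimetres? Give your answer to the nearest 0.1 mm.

Precipitable water is the column-integrated vapour mass per unit area: PW = (1/g) Σ q̄ Δp, with q in kg/kg and Δp in Pa (1 kg/m² of water = 1 mm).
Layer 1010–830 hPa: Δp = 180 hPa = 18000 Pa, q̄ = 0.0063 kg/kg → 0.0063 × 18000 / 9.8 = 11.57 mm
Layer 830–640 hPa: Δp = 190 hPa = 19000 Pa, q̄ = 0.0022 kg/kg → 0.0022 × 19000 / 9.8 = 4.27 mm
Layer 640–290 hPa: Δp = 350 hPa = 35000 Pa, q̄ = 0.00074 kg/kg → 0.00074 × 35000 / 9.8 = 2.64 mm
Layer 290–200 hPa: Δp = 90 hPa = 9000 Pa, q̄ = 0.00032 kg/kg → 0.00032 × 9000 / 9.8 = 0.29 mm
PW = 11.57 + 4.27 + 2.64 + 0.29 = 18.77 ≈ 18.8 mm.

PW ≈ 18.8 mm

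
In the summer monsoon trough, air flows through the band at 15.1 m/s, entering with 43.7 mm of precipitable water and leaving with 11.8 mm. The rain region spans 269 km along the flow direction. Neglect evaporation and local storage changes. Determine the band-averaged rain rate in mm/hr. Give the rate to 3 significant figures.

Column moisture flux per unit crosswind length is F = V × PW.
Inflow: F_in = 15.1 × 43.7 = 659.87 mm·m/s
Outflow: F_out = 15.1 × 11.8 = 178.18 mm·m/s
Steady-state rate R = (F_in − F_out)/L = (659.87 − 178.18) / 269000 m = 1.791e-03 mm/s.
R = 1.791e-03 × 3600 = 6.45 mm/hr.

R ≈ 6.45 mm/hr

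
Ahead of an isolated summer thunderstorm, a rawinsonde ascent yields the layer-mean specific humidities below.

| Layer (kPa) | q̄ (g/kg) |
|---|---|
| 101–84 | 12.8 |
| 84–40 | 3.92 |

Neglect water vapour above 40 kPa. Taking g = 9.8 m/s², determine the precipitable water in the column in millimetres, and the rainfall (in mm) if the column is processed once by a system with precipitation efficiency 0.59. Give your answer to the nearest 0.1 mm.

Precipitable water is the column-integrated vapour mass per unit area: PW = (1/g) Σ q̄ Δp, with q in kg/kg and Δp in Pa (1 kg/m² of water = 1 mm).
Layer 101–84 kPa: Δp = 170 hPa = 17000 Pa, q̄ = 0.0128 kg/kg → 0.0128 × 17000 / 9.8 = 22.20 mm
Layer 84–40 kPa: Δp = 440 hPa = 44000 Pa, q̄ = 0.00392 kg/kg → 0.00392 × 44000 / 9.8 = 17.60 mm
PW = 22.20 + 17.60 = 39.80 ≈ 39.8 mm.
Rainfall = ε × PW = 0.59 × 39.8 = 23.5 mm.

PW ≈ 39.8 mm; rainfall ≈ 23.5 mm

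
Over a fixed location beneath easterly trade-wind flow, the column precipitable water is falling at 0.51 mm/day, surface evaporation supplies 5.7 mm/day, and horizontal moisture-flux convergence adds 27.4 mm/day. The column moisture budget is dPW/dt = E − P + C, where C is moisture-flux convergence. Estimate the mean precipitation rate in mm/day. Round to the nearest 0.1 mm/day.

dPW/dt = -0.51 mm/day.
P = E + C − dPW/dt = 5.7 + (27.4) − (-0.51) = 33.6 mm/day.

P ≈ 33.6 mm/day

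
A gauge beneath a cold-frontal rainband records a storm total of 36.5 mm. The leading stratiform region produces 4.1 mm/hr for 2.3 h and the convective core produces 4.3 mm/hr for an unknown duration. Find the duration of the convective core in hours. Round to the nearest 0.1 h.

Known phases: 4.1 × 2.3 = 9.43 mm.
Remaining depth = 36.5 − 9.43 = 27.07 mm.
Duration = 27.07 / 4.3 = 6.3 h.

duration ≈ 6.3 h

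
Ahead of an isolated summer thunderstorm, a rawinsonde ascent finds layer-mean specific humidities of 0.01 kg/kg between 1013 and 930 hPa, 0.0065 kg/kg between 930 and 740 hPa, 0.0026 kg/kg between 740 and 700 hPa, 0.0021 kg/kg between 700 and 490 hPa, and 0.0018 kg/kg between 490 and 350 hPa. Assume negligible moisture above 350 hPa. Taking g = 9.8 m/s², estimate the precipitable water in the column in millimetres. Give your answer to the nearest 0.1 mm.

Precipitable water is the column-integrated vapour mass per unit area: PW = (1/g) Σ q̄ Δp, with q in kg/kg and Δp in Pa (1 kg/m² of water = 1 mm).
Layer 1013–930 hPa: Δp = 83 hPa = 8300 Pa, q̄ = 0.01 kg/kg → 0.01 × 8300 / 9.8 = 8.47 mm
Layer 930–740 hPa: Δp = 190 hPa = 19000 Pa, q̄ = 0.0065 kg/kg → 0.0065 × 19000 / 9.8 = 12.60 mm
Layer 740–700 hPa: Δp = 40 hPa = 4000 Pa, q̄ = 0.0026 kg/kg → 0.0026 × 4000 / 9.8 = 1.06 mm
Layer 700–490 hPa: Δp = 210 hPa = 21000 Pa, q̄ = 0.0021 kg/kg → 0.0021 × 21000 / 9.8 = 4.50 mm
Layer 490–350 hPa: Δp = 140 hPa = 14000 Pa, q̄ = 0.0018 kg/kg → 0.0018 × 14000 / 9.8 = 2.57 mm
PW = 8.47 + 12.60 + 1.06 + 4.50 + 2.57 = 29.20 ≈ 29.2 mm.

PW ≈ 29.2 mm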